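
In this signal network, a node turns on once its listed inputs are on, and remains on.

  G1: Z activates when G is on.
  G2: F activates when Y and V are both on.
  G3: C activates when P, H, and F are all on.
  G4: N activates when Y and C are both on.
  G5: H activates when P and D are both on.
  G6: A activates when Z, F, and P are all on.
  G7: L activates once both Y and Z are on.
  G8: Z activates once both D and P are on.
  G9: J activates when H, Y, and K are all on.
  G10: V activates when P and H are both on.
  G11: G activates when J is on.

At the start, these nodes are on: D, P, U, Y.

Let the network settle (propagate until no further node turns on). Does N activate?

G5: P and D on → H on.
G10: P and H on → V on.
G2: Y and V on → F on.
G3: P, H, and F on → C on.
G4: Y and C on → N on.

Yes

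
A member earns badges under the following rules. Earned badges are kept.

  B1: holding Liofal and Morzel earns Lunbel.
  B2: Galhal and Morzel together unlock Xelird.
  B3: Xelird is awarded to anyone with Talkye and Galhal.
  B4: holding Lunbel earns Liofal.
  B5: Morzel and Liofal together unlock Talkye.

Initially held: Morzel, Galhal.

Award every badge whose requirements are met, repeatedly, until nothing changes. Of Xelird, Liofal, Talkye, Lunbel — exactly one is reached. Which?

Xelird

With Galhal and Morzel, Xelird is earned (B2).
Liofal would need Lunbel (B4), but Lunbel is never earned. Talkye would need Morzel and Liofal (B5), but Liofal is never earned. Lunbel would need Liofal and Morzel (B1), but Liofal is never earned.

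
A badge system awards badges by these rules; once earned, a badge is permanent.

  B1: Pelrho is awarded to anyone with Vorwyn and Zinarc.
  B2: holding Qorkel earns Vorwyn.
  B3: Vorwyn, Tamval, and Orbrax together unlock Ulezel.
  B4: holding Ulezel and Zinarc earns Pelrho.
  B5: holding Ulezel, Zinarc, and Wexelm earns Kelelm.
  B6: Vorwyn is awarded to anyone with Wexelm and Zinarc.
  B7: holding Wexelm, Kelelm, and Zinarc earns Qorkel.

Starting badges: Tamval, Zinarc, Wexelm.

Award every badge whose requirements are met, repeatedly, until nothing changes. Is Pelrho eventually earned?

Yes

With Wexelm and Zinarc, Vorwyn is earned (B6).
With Vorwyn and Zinarc, Pelrho is earned (B1).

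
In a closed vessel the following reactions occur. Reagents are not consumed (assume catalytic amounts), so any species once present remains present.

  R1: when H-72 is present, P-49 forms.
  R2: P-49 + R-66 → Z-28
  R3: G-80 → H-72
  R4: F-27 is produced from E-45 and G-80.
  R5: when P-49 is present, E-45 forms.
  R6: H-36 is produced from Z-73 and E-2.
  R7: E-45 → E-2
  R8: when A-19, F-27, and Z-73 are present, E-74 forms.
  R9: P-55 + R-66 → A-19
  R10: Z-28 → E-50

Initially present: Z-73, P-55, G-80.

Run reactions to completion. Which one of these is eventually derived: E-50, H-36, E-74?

G-80 present → H-72 forms (R3).
H-72 present → P-49 forms (R1).
P-49 present → E-45 forms (R5).
E-45 present → E-2 forms (R7).
Z-73 and E-2 present → H-36 forms (R6).
E-50 would need Z-28 (R10), but Z-28 never forms. E-74 would need A-19, F-27, and Z-73 (R8), but A-19 never forms.

H-36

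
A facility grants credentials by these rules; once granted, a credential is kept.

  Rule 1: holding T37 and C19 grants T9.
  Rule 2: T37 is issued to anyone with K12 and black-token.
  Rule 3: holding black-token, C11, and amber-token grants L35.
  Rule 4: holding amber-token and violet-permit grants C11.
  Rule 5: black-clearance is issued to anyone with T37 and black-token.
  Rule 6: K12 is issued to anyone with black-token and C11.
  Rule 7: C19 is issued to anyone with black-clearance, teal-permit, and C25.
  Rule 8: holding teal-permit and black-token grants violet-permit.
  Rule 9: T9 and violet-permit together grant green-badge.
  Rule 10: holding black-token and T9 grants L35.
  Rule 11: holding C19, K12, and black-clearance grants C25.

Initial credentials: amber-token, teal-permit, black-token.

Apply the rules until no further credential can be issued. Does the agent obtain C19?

No

C19 would need black-clearance, teal-permit, and C25 (Rule 7), but C25 is never granted.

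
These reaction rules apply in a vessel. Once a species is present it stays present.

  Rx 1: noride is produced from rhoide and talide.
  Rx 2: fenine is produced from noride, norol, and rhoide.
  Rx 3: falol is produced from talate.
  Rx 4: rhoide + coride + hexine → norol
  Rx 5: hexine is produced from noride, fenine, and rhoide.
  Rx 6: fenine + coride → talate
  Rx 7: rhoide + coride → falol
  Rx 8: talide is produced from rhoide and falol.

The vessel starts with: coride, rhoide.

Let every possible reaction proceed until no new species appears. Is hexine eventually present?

No

hexine would need noride, fenine, and rhoide (Rx 5), but fenine never forms.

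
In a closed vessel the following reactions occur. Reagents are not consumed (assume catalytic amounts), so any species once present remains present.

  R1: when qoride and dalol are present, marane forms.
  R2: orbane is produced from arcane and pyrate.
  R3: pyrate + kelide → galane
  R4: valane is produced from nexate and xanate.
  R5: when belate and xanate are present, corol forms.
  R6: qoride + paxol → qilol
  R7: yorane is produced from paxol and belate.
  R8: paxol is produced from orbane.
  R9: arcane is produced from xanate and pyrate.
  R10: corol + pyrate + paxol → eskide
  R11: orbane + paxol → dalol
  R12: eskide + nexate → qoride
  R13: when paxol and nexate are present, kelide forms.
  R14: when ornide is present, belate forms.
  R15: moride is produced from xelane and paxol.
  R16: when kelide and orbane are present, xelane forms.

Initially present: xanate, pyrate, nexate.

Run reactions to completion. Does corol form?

corol would need belate and xanate (R5), but belate never forms.

No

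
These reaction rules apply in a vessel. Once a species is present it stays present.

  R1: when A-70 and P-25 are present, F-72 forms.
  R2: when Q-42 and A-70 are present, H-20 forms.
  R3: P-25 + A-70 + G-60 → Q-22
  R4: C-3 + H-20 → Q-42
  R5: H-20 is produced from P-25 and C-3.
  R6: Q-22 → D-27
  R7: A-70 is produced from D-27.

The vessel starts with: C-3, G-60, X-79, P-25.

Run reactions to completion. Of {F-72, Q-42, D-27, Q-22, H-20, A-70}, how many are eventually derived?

P-25 and C-3 present → H-20 forms (R5).
C-3 and H-20 present → Q-42 forms (R4).
F-72 would need A-70 and P-25 (R1), but A-70 never forms.
Q-42: reached.
D-27 would need Q-22 (R6), but Q-22 never forms.
Q-22 would need P-25, A-70, and G-60 (R3), but A-70 never forms.
H-20: reached.
A-70 would need D-27 (R7), but D-27 never forms.
Reached: Q-42 and H-20 — 2 of the 6.

2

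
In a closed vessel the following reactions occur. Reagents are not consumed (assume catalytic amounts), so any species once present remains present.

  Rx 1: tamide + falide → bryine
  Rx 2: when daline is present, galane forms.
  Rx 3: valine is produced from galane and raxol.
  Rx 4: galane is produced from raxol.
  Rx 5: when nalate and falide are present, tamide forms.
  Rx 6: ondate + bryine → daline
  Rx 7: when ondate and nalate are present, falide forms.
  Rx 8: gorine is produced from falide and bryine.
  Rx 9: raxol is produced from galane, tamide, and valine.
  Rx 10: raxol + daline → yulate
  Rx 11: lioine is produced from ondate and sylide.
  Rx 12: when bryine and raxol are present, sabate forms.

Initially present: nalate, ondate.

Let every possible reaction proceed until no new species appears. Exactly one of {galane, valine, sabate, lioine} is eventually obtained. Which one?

galane

ondate and nalate present → falide forms (Rx 7).
nalate and falide present → tamide forms (Rx 5).
tamide and falide present → bryine forms (Rx 1).
ondate and bryine present → daline forms (Rx 6).
daline present → galane forms (Rx 2).
lioine would need ondate and sylide (Rx 11), but sylide never forms. valine would need galane and raxol (Rx 3), but raxol never forms. sabate would need bryine and raxol (Rx 12), but raxol never forms.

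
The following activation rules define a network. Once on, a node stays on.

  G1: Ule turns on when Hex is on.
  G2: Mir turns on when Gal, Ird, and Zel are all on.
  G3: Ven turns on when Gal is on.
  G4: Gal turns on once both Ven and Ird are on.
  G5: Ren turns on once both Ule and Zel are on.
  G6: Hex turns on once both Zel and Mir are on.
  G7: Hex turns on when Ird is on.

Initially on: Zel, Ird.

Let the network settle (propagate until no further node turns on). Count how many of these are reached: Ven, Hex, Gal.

1

Ird is on, so Hex turns on (G7).
Ven would need Gal (G3), but Gal never turns on.
Hex: reached.
Gal would need Ven and Ird (G4), but Ven never turns on.
Reached: Hex — 1 of the 3.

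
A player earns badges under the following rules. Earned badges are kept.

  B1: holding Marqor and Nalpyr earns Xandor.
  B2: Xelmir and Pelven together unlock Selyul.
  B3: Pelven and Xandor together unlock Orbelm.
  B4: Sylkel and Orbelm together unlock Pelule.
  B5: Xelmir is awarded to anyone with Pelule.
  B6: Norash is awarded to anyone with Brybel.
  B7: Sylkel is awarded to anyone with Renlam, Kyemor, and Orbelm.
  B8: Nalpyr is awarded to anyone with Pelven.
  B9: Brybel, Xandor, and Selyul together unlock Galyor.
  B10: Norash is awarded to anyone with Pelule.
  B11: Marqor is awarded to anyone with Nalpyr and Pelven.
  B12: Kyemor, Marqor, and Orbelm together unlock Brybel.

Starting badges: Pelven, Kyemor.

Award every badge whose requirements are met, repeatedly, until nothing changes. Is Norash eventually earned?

With Pelven, Nalpyr is earned (B8).
With Nalpyr and Pelven, Marqor is earned (B11).
With Marqor and Nalpyr, Xandor is earned (B1).
With Pelven and Xandor, Orbelm is earned (B3).
With Kyemor, Marqor, and Orbelm, Brybel is earned (B12).
With Brybel, Norash is earned (B6).

Yes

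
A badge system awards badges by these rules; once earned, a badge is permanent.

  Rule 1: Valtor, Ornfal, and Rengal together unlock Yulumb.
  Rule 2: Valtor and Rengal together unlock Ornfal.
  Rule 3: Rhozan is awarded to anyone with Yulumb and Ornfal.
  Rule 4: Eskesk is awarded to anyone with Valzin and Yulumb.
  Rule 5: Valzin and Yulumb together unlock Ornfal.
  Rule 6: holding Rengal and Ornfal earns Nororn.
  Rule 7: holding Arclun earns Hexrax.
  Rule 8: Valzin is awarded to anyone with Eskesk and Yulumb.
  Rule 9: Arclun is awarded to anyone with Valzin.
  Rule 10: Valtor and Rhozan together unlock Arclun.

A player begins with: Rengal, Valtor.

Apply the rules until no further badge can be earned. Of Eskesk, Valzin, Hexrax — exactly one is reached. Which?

With Valtor and Rengal, Ornfal is earned (Rule 2).
With Valtor, Ornfal, and Rengal, Yulumb is earned (Rule 1).
With Yulumb and Ornfal, Rhozan is earned (Rule 3).
With Valtor and Rhozan, Arclun is earned (Rule 10).
With Arclun, Hexrax is earned (Rule 7).
Valzin would need Eskesk and Yulumb (Rule 8), but Eskesk is never earned. Eskesk would need Valzin and Yulumb (Rule 4), but Valzin is never earned.

Hexrax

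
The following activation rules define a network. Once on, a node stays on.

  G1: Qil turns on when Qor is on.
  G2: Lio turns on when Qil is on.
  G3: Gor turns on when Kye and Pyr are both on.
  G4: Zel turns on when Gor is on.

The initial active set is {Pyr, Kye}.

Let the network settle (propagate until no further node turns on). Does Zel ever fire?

Kye and Pyr are on, so Gor turns on (G3).
Gor is on, so Zel turns on (G4).

Yes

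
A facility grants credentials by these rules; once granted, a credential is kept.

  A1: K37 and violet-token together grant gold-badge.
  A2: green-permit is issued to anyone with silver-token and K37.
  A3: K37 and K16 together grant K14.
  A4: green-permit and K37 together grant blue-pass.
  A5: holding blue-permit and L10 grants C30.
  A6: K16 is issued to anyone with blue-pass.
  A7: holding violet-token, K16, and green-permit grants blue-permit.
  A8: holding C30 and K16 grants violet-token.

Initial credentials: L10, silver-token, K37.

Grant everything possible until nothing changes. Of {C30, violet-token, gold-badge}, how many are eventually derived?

0

C30 would need blue-permit and L10 (A5), but blue-permit is never granted.
violet-token would need C30 and K16 (A8), but C30 is never granted.
gold-badge would need K37 and violet-token (A1), but violet-token is never granted.
None of the 3 are reached.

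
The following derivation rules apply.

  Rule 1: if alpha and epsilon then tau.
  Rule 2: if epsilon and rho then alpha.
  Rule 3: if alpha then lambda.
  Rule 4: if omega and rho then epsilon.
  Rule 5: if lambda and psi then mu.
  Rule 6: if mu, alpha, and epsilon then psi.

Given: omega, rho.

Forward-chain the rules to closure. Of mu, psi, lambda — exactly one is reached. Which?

omega and rho hold, so epsilon follows (Rule 4).
From epsilon and rho, Rule 2 gives alpha.
From alpha, Rule 3 gives lambda.
psi would need mu, alpha, and epsilon (Rule 6), but mu is never established. mu would need lambda and psi (Rule 5), but psi is never established.

lambda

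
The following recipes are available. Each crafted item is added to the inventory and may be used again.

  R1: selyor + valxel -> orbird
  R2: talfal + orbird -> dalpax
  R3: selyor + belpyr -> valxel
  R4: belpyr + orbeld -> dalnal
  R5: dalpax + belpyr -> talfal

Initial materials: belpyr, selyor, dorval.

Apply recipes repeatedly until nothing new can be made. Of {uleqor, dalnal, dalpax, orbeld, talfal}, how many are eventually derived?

No rule produces uleqor, and it is not given.
dalnal would need belpyr and orbeld (R4), but orbeld is never obtained.
dalpax would need talfal and orbird (R2), but talfal is never obtained.
No rule produces orbeld, and it is not given.
talfal would need dalpax and belpyr (R5), but dalpax is never obtained.
None of the 5 are reached.

0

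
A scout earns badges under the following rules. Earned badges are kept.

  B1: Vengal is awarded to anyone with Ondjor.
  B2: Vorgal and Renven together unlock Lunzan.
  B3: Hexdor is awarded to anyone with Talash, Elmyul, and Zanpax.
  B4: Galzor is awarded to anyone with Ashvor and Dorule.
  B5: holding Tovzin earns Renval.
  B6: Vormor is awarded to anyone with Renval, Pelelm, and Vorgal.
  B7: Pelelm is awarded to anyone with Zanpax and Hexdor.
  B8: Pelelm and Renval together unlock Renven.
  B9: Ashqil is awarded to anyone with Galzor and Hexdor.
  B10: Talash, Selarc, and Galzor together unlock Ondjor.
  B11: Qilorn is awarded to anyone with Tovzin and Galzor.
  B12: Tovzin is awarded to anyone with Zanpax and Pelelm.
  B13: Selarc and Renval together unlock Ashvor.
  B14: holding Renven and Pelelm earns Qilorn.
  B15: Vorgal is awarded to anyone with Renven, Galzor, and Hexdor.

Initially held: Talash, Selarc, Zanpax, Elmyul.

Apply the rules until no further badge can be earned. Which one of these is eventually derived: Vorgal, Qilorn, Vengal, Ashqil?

Qilorn

With Talash, Elmyul, and Zanpax, Hexdor is earned (B3).
With Zanpax and Hexdor, Pelelm is earned (B7).
With Zanpax and Pelelm, Tovzin is earned (B12).
With Tovzin, Renval is earned (B5).
With Pelelm and Renval, Renven is earned (B8).
With Renven and Pelelm, Qilorn is earned (B14).
Vengal would need Ondjor (B1), but Ondjor is never earned. Vorgal would need Renven, Galzor, and Hexdor (B15), but Galzor is never earned. Ashqil would need Galzor and Hexdor (B9), but Galzor is never earned.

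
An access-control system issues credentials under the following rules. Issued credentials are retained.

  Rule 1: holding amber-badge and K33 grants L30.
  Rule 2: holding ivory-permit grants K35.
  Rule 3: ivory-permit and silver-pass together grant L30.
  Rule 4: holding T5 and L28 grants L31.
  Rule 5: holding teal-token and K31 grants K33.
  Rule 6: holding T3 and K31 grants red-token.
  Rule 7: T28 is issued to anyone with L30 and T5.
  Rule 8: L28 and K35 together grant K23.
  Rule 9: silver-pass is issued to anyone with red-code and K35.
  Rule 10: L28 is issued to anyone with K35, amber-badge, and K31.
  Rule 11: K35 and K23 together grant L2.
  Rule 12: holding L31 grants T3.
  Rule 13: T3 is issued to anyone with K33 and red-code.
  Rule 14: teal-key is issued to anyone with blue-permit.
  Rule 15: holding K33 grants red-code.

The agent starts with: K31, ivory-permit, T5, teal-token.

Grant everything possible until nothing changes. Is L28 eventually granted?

No

L28 would need K35, amber-badge, and K31 (Rule 10), but amber-badge is never granted.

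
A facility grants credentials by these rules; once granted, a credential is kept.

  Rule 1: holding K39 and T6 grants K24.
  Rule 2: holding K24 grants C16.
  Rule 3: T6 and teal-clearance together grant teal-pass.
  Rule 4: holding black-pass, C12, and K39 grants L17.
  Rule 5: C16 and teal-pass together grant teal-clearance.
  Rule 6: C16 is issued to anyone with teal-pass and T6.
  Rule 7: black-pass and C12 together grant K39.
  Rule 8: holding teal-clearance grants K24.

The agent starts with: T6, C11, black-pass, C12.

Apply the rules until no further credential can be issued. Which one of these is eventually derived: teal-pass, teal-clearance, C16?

C16

Holding black-pass and C12 grants K39 (Rule 7).
Holding K39 and T6 grants K24 (Rule 1).
Holding K24 grants C16 (Rule 2).
teal-clearance would need C16 and teal-pass (Rule 5), but teal-pass is never granted. teal-pass would need T6 and teal-clearance (Rule 3), but teal-clearance is never granted.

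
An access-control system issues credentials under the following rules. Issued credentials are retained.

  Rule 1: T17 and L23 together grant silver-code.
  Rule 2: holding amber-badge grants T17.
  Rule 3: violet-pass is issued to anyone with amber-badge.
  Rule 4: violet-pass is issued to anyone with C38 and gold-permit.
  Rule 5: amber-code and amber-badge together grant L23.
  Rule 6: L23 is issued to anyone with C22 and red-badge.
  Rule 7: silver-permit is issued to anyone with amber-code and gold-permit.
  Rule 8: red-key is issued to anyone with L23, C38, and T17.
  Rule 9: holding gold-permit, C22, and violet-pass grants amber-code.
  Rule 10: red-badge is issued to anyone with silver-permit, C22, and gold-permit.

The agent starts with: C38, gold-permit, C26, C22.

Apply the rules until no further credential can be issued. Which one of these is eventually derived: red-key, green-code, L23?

Holding C38 and gold-permit grants violet-pass (Rule 4).
Holding gold-permit, C22, and violet-pass grants amber-code (Rule 9).
Holding amber-code and gold-permit grants silver-permit (Rule 7).
Holding silver-permit, C22, and gold-permit grants red-badge (Rule 10).
Holding C22 and red-badge grants L23 (Rule 6).
red-key would need L23, C38, and T17 (Rule 8), but T17 is never granted. No rule produces green-code, and it is not given.

L23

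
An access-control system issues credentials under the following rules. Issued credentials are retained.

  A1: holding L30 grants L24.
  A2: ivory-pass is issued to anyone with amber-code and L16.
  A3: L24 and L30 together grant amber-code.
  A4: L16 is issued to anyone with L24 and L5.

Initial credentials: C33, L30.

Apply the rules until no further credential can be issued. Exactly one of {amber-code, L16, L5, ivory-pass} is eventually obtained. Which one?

amber-code

Holding L30 grants L24 (A1).
Holding L24 and L30 grants amber-code (A3).
ivory-pass would need amber-code and L16 (A2), but L16 is never granted. L16 would need L24 and L5 (A4), but L5 is never granted. No rule produces L5, and it is not given.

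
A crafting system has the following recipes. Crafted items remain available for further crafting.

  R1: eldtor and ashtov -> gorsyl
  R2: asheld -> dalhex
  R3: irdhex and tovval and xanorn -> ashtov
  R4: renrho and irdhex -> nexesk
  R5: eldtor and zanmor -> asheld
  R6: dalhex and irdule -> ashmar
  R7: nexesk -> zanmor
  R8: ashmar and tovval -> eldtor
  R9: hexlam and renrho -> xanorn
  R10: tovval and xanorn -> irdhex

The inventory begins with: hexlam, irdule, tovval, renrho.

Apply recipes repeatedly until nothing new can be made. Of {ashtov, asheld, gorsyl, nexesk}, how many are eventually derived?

2

hexlam and renrho -> xanorn (R9).
Using R10, tovval and xanorn make irdhex.
irdhex and tovval and xanorn -> ashtov (R3).
Using R4, renrho and irdhex make nexesk.
ashtov: reached.
asheld would need eldtor and zanmor (R5), but eldtor is never obtained.
gorsyl would need eldtor and ashtov (R1), but eldtor is never obtained.
nexesk: reached.
Reached: ashtov and nexesk — 2 of the 4.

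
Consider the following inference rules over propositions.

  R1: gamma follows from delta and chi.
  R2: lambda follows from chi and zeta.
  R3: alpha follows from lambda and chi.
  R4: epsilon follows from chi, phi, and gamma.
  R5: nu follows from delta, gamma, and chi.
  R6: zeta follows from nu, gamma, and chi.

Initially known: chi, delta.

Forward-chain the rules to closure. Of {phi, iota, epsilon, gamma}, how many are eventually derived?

1

From delta and chi, R1 gives gamma.
No rule produces phi, and it is not given.
No rule produces iota, and it is not given.
epsilon would need chi, phi, and gamma (R4), but phi is never established.
gamma: reached.
Reached: gamma — 1 of the 4.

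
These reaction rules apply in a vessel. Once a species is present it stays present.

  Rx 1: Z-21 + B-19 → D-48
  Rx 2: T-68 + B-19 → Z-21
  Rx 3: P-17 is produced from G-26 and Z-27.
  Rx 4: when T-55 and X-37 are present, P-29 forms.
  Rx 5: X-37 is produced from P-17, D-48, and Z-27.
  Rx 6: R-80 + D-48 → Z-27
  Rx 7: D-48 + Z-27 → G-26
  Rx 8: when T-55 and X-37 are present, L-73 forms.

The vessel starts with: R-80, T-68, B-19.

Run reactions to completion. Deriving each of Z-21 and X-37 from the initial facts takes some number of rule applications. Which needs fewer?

Z-21: T-68 and B-19 present → Z-21 forms (Rx 2). [1 rule application]
X-37: T-68 and B-19 present → Z-21 forms (Rx 2). Z-21 and B-19 present → D-48 forms (Rx 1). R-80 and D-48 present → Z-27 forms (Rx 6). D-48 and Z-27 present → G-26 forms (Rx 7). G-26 and Z-27 present → P-17 forms (Rx 3). P-17, D-48, and Z-27 present → X-37 forms (Rx 5). [6 rule applications]
Z-21 needs fewer.

Z-21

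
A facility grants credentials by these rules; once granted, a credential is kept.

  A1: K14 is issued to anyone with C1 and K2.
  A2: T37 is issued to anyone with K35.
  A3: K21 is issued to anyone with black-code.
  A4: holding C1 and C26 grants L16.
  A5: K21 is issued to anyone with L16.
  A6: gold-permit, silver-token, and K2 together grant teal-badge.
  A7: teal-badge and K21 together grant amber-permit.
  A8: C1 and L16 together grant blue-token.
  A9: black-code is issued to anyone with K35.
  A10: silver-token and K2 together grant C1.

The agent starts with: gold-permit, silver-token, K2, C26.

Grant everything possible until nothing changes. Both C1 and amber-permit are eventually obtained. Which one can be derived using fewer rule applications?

C1

C1: Holding silver-token and K2 grants C1 (A10). [1 rule application]
amber-permit: Holding silver-token and K2 grants C1 (A10). Holding gold-permit, silver-token, and K2 grants teal-badge (A6). Holding C1 and C26 grants L16 (A4). Holding L16 grants K21 (A5). Holding teal-badge and K21 grants amber-permit (A7). [5 rule applications]
C1 needs fewer.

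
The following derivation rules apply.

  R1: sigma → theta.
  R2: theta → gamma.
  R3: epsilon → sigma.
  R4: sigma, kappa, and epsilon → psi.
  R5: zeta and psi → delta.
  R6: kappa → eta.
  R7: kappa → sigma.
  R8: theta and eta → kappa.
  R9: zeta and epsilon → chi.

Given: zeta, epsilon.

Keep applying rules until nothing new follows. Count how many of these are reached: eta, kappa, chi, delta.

zeta and epsilon hold, so chi follows (R9).
eta would need kappa (R6), but kappa is never established.
kappa would need theta and eta (R8), but eta is never established.
chi: reached.
delta would need zeta and psi (R5), but psi is never established.
Reached: chi — 1 of the 4.

1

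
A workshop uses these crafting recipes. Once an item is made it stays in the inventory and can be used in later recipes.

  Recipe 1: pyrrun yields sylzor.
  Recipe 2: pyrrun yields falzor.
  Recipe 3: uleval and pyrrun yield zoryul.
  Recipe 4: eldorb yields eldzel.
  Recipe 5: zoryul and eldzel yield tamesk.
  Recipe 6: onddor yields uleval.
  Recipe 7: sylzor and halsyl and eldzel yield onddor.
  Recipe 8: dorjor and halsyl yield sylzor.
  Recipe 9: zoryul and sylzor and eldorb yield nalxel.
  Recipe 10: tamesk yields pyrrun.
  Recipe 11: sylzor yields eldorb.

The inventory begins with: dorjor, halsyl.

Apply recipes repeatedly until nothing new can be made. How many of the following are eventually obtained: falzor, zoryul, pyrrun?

falzor would need pyrrun (Recipe 2), but pyrrun is never obtained.
zoryul would need uleval and pyrrun (Recipe 3), but pyrrun is never obtained.
pyrrun would need tamesk (Recipe 10), but tamesk is never obtained.
None of the 3 are reached.

0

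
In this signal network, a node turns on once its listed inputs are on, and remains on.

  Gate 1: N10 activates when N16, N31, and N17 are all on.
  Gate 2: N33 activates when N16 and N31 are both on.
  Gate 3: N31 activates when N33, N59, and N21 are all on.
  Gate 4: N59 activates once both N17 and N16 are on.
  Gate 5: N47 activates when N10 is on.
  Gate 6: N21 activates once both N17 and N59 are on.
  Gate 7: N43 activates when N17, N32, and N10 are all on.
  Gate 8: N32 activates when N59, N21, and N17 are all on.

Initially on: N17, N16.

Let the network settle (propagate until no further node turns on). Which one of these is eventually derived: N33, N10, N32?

Gate 4: N17 and N16 on → N59 on.
Gate 6: N17 and N59 on → N21 on.
N59, N21, and N17 are on, so N32 activates (Gate 8).
N10 would need N16, N31, and N17 (Gate 1), but N31 never turns on. N33 would need N16 and N31 (Gate 2), but N31 never turns on.

N32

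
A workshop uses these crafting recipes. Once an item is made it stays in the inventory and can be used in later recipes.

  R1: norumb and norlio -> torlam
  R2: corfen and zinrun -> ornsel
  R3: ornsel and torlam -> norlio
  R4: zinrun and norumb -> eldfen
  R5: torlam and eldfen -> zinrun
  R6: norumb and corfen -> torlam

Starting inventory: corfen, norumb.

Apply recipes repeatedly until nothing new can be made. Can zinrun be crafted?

No

zinrun would need torlam and eldfen (R5), but eldfen is never obtained.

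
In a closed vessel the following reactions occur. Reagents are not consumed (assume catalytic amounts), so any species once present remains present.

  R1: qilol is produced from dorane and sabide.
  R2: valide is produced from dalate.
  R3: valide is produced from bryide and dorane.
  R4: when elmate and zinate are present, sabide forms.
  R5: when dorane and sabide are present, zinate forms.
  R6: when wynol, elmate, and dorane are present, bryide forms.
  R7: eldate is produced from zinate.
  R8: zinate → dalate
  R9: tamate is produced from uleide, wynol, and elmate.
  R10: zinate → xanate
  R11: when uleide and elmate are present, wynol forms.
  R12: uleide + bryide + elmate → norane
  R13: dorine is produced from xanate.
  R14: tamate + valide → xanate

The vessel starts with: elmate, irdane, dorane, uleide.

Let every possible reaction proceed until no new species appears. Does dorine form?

uleide and elmate present → wynol forms (R11).
wynol, elmate, and dorane present → bryide forms (R6).
uleide, wynol, and elmate present → tamate forms (R9).
bryide and dorane present → valide forms (R3).
tamate and valide present → xanate forms (R14).
xanate present → dorine forms (R13).

Yes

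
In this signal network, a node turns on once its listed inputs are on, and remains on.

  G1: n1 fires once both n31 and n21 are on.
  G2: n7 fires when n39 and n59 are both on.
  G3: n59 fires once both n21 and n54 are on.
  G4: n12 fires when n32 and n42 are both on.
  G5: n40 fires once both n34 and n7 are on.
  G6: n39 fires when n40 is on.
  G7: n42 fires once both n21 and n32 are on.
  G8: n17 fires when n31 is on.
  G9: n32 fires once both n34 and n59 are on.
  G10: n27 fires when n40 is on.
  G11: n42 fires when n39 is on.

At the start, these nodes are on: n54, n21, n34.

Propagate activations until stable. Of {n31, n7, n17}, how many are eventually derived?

0

No rule produces n31, and it is not given.
n7 would need n39 and n59 (G2), but n39 never turns on.
n17 would need n31 (G8), but n31 never turns on.
None of the 3 are reached.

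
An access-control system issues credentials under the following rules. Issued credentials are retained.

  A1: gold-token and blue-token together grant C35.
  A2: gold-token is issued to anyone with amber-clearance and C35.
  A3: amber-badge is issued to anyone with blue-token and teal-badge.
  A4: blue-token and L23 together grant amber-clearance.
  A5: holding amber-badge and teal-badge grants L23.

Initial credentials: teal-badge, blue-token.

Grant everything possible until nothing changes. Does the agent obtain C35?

C35 would need gold-token and blue-token (A1), but gold-token is never granted.

No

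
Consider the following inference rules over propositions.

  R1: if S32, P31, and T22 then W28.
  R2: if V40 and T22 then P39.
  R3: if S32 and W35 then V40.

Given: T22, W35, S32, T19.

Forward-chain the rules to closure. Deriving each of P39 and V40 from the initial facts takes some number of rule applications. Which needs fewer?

V40: From S32 and W35, R3 gives V40. [1 rule application]
P39: S32 and W35 hold, so V40 follows (R3). From V40 and T22, R2 gives P39. [2 rule applications]
V40 needs fewer.

V40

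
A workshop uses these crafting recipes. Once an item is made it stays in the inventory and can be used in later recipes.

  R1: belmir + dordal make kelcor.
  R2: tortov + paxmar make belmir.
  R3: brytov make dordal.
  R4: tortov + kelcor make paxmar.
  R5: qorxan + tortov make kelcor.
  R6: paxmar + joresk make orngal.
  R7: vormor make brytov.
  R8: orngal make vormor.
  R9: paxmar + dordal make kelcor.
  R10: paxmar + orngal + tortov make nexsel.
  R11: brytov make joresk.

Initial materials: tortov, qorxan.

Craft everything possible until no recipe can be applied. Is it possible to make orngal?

No

orngal would need paxmar and joresk (R6), but joresk is never obtained.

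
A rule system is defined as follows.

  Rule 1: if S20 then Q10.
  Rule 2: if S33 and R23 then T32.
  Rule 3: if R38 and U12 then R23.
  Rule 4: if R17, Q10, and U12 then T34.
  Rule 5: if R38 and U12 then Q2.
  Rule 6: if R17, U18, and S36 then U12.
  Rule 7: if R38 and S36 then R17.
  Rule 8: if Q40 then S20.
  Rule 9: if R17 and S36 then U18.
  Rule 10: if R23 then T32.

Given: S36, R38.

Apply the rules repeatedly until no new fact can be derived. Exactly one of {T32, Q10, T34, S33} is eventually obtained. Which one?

T32

R38 and S36 hold, so R17 follows (Rule 7).
R17 and S36 hold, so U18 follows (Rule 9).
R17, U18, and S36 hold, so U12 follows (Rule 6).
From R38 and U12, Rule 3 gives R23.
From R23, Rule 10 gives T32.
No rule produces S33, and it is not given. Q10 would need S20 (Rule 1), but S20 is never established. T34 would need R17, Q10, and U12 (Rule 4), but Q10 is never established.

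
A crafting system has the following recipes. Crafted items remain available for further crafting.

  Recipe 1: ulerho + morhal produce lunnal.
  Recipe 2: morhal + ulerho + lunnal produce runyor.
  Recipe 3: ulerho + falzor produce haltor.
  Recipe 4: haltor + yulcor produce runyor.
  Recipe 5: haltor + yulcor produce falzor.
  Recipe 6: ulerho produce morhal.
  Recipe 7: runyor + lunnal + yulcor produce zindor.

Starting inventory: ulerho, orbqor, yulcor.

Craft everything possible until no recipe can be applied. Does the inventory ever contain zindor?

ulerho → morhal (Recipe 6).
Using Recipe 1, ulerho and morhal make lunnal.
morhal + ulerho + lunnal → runyor (Recipe 2).
runyor + lunnal + yulcor → zindor (Recipe 7).

Yes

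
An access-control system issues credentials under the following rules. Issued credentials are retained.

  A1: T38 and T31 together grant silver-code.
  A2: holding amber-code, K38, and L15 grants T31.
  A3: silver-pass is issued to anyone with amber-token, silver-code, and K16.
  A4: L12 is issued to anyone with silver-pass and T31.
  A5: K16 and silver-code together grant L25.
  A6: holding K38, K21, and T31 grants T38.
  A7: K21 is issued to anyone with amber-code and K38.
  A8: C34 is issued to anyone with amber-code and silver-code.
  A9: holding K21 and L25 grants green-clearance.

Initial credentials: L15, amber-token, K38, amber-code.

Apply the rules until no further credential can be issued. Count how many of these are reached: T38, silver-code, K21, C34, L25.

4

Holding amber-code and K38 grants K21 (A7).
Holding amber-code, K38, and L15 grants T31 (A2).
Holding K38, K21, and T31 grants T38 (A6).
Holding T38 and T31 grants silver-code (A1).
Holding amber-code and silver-code grants C34 (A8).
T38: reached.
silver-code: reached.
K21: reached.
C34: reached.
L25 would need K16 and silver-code (A5), but K16 is never granted.
Reached: T38, silver-code, K21, and C34 — 4 of the 5.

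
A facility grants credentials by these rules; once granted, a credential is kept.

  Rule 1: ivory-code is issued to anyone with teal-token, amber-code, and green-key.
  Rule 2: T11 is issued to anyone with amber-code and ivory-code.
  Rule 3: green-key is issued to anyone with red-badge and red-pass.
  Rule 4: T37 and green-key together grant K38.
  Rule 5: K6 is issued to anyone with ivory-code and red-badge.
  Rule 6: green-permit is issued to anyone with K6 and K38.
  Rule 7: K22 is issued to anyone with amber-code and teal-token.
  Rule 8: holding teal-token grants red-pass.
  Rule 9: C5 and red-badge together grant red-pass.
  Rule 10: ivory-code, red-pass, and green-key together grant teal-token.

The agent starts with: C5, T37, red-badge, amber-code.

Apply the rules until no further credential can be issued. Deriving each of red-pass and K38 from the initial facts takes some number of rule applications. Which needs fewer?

red-pass

red-pass: Holding C5 and red-badge grants red-pass (Rule 9). [1 rule application]
K38: Holding C5 and red-badge grants red-pass (Rule 9). Holding red-badge and red-pass grants green-key (Rule 3). Holding T37 and green-key grants K38 (Rule 4). [3 rule applications]
red-pass needs fewer.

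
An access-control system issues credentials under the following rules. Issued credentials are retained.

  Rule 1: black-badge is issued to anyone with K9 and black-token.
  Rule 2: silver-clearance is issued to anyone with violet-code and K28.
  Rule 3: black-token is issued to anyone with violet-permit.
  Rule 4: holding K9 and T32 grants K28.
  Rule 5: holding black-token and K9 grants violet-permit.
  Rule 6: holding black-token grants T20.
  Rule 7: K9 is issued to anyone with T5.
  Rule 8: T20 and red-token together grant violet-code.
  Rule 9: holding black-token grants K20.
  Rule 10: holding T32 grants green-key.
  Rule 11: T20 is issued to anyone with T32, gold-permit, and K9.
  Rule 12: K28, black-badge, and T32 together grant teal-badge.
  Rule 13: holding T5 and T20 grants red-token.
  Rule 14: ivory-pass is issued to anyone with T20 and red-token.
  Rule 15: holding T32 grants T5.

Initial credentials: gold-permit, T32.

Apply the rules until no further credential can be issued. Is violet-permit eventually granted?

No

violet-permit would need black-token and K9 (Rule 5), but black-token is never granted.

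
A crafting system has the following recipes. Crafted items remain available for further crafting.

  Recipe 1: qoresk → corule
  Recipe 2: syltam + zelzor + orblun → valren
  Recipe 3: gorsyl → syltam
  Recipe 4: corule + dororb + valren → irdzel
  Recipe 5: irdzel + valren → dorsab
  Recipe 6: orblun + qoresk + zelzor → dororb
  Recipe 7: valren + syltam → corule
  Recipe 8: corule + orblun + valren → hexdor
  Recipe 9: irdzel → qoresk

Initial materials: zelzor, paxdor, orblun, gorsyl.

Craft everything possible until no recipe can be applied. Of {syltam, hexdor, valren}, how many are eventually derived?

3

Using Recipe 3, gorsyl makes syltam.
syltam + zelzor + orblun → valren (Recipe 2).
Using Recipe 7, valren and syltam make corule.
Using Recipe 8, corule, orblun, and valren make hexdor.
syltam: reached.
hexdor: reached.
valren: reached.
All 3 are reached.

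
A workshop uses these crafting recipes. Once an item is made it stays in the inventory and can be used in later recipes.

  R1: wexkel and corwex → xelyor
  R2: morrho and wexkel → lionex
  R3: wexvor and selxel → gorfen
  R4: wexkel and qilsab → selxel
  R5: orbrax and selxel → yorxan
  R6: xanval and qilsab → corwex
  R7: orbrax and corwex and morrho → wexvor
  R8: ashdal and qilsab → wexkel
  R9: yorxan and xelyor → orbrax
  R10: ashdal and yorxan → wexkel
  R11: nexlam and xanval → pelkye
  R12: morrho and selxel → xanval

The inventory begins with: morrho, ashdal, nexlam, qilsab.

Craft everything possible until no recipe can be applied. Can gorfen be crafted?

No

gorfen would need wexvor and selxel (R3), but wexvor is never obtained.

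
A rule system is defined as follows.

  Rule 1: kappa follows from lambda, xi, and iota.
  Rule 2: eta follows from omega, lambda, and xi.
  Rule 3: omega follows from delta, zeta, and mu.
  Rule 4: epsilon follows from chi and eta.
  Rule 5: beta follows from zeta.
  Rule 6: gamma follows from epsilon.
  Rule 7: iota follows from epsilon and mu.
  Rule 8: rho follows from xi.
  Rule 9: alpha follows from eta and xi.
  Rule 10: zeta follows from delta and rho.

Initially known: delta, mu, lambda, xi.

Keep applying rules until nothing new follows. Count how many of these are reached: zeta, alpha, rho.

3

From xi, Rule 8 gives rho.
delta and rho hold, so zeta follows (Rule 10).
From delta, zeta, and mu, Rule 3 gives omega.
omega, lambda, and xi hold, so eta follows (Rule 2).
eta and xi hold, so alpha follows (Rule 9).
zeta: reached.
alpha: reached.
rho: reached.
All 3 are reached.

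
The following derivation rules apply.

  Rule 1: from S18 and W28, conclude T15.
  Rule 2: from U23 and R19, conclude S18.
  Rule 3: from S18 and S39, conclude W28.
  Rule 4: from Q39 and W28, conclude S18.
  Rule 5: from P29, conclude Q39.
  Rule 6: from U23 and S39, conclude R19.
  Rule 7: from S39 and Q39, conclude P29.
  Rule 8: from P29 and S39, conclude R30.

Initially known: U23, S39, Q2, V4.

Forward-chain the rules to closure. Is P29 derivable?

No

P29 would need S39 and Q39 (Rule 7), but Q39 is never established.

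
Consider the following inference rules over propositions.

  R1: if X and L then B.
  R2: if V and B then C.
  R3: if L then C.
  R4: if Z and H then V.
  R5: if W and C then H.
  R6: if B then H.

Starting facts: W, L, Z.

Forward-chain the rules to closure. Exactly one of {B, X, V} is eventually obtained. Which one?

V

From L, R3 gives C.
From W and C, R5 gives H.
Z and H hold, so V follows (R4).
B would need X and L (R1), but X is never established. No rule produces X, and it is not given.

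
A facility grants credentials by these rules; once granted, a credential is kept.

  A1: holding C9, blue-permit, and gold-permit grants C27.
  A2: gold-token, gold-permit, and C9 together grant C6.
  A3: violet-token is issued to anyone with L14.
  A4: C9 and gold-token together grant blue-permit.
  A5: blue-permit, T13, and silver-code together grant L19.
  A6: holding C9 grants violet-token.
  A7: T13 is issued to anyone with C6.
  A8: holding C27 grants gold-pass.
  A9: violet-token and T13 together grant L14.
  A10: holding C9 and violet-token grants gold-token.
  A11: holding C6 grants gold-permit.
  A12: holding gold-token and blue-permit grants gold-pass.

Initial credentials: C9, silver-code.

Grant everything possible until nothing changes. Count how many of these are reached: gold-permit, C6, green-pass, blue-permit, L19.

1

Holding C9 grants violet-token (A6).
Holding C9 and violet-token grants gold-token (A10).
Holding C9 and gold-token grants blue-permit (A4).
gold-permit would need C6 (A11), but C6 is never granted.
C6 would need gold-token, gold-permit, and C9 (A2), but gold-permit is never granted.
No rule produces green-pass, and it is not given.
blue-permit: reached.
L19 would need blue-permit, T13, and silver-code (A5), but T13 is never granted.
Reached: blue-permit — 1 of the 5.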